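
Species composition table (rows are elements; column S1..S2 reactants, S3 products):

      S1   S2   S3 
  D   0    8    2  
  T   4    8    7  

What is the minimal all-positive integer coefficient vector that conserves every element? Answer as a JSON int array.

D: 5·0+1·8 = 8 | 4·2 = 8
T: 5·4+1·8 = 28 | 4·7 = 28
gcd(5,1,4) = 1

Coefficients: [5, 1, 4]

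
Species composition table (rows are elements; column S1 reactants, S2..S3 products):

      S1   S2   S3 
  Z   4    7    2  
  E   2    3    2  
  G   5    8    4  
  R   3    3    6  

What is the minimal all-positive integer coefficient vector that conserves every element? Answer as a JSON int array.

Z: 4·4 = 16 | 2·7+1·2 = 16
E: 4·2 = 8 | 2·3+1·2 = 8
G: 4·5 = 20 | 2·8+1·4 = 20
R: 4·3 = 12 | 2·3+1·6 = 12
gcd(4,2,1) = 1

Coefficients: [4, 2, 1]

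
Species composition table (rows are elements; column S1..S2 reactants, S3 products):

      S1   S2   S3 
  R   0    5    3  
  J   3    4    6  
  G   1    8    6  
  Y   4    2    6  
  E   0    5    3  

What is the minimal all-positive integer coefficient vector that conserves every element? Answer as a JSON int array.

R: 6·0+3·5 = 15 | 5·3 = 15
J: 6·3+3·4 = 30 | 5·6 = 30
G: 6·1+3·8 = 30 | 5·6 = 30
Y: 6·4+3·2 = 30 | 5·6 = 30
E: 6·0+3·5 = 15 | 5·3 = 15
gcd(6,3,5) = 1

Coefficients: [6, 3, 5]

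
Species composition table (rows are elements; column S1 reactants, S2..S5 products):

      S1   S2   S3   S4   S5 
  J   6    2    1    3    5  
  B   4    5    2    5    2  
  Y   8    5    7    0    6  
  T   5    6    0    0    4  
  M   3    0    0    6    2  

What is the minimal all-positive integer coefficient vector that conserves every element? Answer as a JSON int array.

J: 6·6 = 36 | 1·2+1·1+1·3+6·5 = 36
B: 6·4 = 24 | 1·5+1·2+1·5+6·2 = 24
Y: 6·8 = 48 | 1·5+1·7+1·0+6·6 = 48
T: 6·5 = 30 | 1·6+1·0+1·0+6·4 = 30
M: 6·3 = 18 | 1·0+1·0+1·6+6·2 = 18
gcd(6,1,1,1,6) = 1

Coefficients: [6, 1, 1, 1, 6]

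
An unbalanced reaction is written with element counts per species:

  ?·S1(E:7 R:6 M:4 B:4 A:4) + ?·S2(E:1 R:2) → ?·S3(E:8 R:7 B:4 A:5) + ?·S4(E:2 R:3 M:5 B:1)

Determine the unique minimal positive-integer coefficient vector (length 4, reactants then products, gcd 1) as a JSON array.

Coefficients: [5, 5, 4, 4]

E: 5·7+5·1 = 40 | 4·8+4·2 = 40
R: 5·6+5·2 = 40 | 4·7+4·3 = 40
M: 5·4+5·0 = 20 | 4·0+4·5 = 20
B: 5·4+5·0 = 20 | 4·4+4·1 = 20
A: 5·4+5·0 = 20 | 4·5+4·0 = 20
gcd(5,5,4,4) = 1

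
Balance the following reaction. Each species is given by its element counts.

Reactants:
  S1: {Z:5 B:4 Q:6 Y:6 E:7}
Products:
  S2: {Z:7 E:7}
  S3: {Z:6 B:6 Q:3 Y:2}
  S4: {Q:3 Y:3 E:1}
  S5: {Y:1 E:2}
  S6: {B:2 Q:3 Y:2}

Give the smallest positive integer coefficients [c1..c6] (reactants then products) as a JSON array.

Z: 4·5 = 20 | 2·7+1·6+2·0+6·0+5·0 = 20
B: 4·4 = 16 | 2·0+1·6+2·0+6·0+5·2 = 16
Q: 4·6 = 24 | 2·0+1·3+2·3+6·0+5·3 = 24
Y: 4·6 = 24 | 2·0+1·2+2·3+6·1+5·2 = 24
E: 4·7 = 28 | 2·7+1·0+2·1+6·2+5·0 = 28
gcd(4,2,1,2,6,5) = 1

Coefficients: [4, 2, 1, 2, 6, 5]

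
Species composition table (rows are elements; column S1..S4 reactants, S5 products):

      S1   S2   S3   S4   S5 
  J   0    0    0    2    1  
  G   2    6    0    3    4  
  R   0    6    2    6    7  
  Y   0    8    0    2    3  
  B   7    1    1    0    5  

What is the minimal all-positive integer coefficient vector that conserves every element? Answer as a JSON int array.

J: 2·0+1·0+5·0+2·2 = 4 | 4·1 = 4
G: 2·2+1·6+5·0+2·3 = 16 | 4·4 = 16
R: 2·0+1·6+5·2+2·6 = 28 | 4·7 = 28
Y: 2·0+1·8+5·0+2·2 = 12 | 4·3 = 12
B: 2·7+1·1+5·1+2·0 = 20 | 4·5 = 20
gcd(2,1,5,2,4) = 1

Coefficients: [2, 1, 5, 2, 4]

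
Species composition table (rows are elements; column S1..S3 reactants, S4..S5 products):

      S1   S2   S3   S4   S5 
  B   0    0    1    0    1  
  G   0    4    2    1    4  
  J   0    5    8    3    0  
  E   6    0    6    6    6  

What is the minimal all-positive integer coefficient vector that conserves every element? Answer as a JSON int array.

Coefficients: [6, 2, 1, 6, 1]

B: 6·0+2·0+1·1 = 1 | 6·0+1·1 = 1
G: 6·0+2·4+1·2 = 10 | 6·1+1·4 = 10
J: 6·0+2·5+1·8 = 18 | 6·3+1·0 = 18
E: 6·6+2·0+1·6 = 42 | 6·6+1·6 = 42
gcd(6,2,1,6,1) = 1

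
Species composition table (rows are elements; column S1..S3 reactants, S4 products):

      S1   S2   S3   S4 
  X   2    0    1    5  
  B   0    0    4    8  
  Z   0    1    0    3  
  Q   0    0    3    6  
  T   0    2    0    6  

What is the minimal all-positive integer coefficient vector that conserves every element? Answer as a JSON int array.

X: 3·2+6·0+4·1 = 10 | 2·5 = 10
B: 3·0+6·0+4·4 = 16 | 2·8 = 16
Z: 3·0+6·1+4·0 = 6 | 2·3 = 6
Q: 3·0+6·0+4·3 = 12 | 2·6 = 12
T: 3·0+6·2+4·0 = 12 | 2·6 = 12
gcd(3,6,4,2) = 1

Coefficients: [3, 6, 4, 2]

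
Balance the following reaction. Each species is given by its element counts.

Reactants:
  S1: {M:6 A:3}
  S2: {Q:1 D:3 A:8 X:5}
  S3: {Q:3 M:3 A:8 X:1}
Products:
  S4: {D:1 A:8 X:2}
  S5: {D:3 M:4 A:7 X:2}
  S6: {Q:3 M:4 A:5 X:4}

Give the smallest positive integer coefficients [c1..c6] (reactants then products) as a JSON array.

Q: 5·0+6·1+2·3 = 12 | 3·0+5·0+4·3 = 12
D: 5·0+6·3+2·0 = 18 | 3·1+5·3+4·0 = 18
M: 5·6+6·0+2·3 = 36 | 3·0+5·4+4·4 = 36
A: 5·3+6·8+2·8 = 79 | 3·8+5·7+4·5 = 79
X: 5·0+6·5+2·1 = 32 | 3·2+5·2+4·4 = 32
gcd(5,6,2,3,5,4) = 1

Coefficients: [5, 6, 2, 3, 5, 4]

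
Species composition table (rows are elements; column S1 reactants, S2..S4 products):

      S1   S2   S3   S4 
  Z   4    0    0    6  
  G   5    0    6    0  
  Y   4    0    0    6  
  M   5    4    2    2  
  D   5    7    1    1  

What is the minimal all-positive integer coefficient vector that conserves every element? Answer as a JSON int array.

Z: 6·4 = 24 | 3·0+5·0+4·6 = 24
G: 6·5 = 30 | 3·0+5·6+4·0 = 30
Y: 6·4 = 24 | 3·0+5·0+4·6 = 24
M: 6·5 = 30 | 3·4+5·2+4·2 = 30
D: 6·5 = 30 | 3·7+5·1+4·1 = 30
gcd(6,3,5,4) = 1

Coefficients: [6, 3, 5, 4]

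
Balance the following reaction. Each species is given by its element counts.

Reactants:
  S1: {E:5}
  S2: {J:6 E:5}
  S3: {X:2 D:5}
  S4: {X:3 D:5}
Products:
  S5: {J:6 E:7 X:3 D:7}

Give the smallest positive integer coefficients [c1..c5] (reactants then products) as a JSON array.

J: 2·0+5·6+6·0+1·0 = 30 | 5·6 = 30
E: 2·5+5·5+6·0+1·0 = 35 | 5·7 = 35
X: 2·0+5·0+6·2+1·3 = 15 | 5·3 = 15
D: 2·0+5·0+6·5+1·5 = 35 | 5·7 = 35
gcd(2,5,6,1,5) = 1

Coefficients: [2, 5, 6, 1, 5]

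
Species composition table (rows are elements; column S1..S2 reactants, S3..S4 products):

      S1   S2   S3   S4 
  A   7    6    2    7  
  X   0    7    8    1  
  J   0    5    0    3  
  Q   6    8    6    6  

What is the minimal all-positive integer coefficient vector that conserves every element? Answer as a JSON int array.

Coefficients: [3, 3, 2, 5]

A: 3·7+3·6 = 39 | 2·2+5·7 = 39
X: 3·0+3·7 = 21 | 2·8+5·1 = 21
J: 3·0+3·5 = 15 | 2·0+5·3 = 15
Q: 3·6+3·8 = 42 | 2·6+5·6 = 42
gcd(3,3,2,5) = 1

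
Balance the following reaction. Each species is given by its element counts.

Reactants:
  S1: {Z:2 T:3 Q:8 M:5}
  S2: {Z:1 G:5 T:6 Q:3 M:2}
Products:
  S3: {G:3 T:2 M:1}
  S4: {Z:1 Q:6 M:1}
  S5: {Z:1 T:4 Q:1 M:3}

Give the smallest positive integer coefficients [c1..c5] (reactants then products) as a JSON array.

Z: 4·2+3·1 = 11 | 5·0+6·1+5·1 = 11
G: 4·0+3·5 = 15 | 5·3+6·0+5·0 = 15
T: 4·3+3·6 = 30 | 5·2+6·0+5·4 = 30
Q: 4·8+3·3 = 41 | 5·0+6·6+5·1 = 41
M: 4·5+3·2 = 26 | 5·1+6·1+5·3 = 26
gcd(4,3,5,6,5) = 1

Coefficients: [4, 3, 5, 6, 5]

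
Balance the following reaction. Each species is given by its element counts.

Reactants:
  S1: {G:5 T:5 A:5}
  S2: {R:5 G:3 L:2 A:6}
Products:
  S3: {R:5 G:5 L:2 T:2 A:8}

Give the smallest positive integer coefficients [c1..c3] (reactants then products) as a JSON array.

Coefficients: [2, 5, 5]

R: 2·0+5·5 = 25 | 5·5 = 25
G: 2·5+5·3 = 25 | 5·5 = 25
L: 2·0+5·2 = 10 | 5·2 = 10
T: 2·5+5·0 = 10 | 5·2 = 10
A: 2·5+5·6 = 40 | 5·8 = 40
gcd(2,5,5) = 1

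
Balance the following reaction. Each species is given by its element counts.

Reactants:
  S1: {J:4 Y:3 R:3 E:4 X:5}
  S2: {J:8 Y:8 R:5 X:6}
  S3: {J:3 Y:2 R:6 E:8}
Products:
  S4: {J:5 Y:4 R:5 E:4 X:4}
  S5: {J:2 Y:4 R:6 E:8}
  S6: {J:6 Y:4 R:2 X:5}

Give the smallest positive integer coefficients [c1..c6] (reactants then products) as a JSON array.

Coefficients: [4, 4, 4, 6, 3, 4]

J: 4·4+4·8+4·3 = 60 | 6·5+3·2+4·6 = 60
Y: 4·3+4·8+4·2 = 52 | 6·4+3·4+4·4 = 52
R: 4·3+4·5+4·6 = 56 | 6·5+3·6+4·2 = 56
E: 4·4+4·0+4·8 = 48 | 6·4+3·8+4·0 = 48
X: 4·5+4·6+4·0 = 44 | 6·4+3·0+4·5 = 44
gcd(4,4,4,6,3,4) = 1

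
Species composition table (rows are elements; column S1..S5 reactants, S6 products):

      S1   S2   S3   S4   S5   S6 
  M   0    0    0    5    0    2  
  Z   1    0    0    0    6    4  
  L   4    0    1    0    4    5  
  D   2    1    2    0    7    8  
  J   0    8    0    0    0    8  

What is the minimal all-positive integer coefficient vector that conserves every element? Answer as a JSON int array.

M: 2·0+5·0+5·0+2·5+3·0 = 10 | 5·2 = 10
Z: 2·1+5·0+5·0+2·0+3·6 = 20 | 5·4 = 20
L: 2·4+5·0+5·1+2·0+3·4 = 25 | 5·5 = 25
D: 2·2+5·1+5·2+2·0+3·7 = 40 | 5·8 = 40
J: 2·0+5·8+5·0+2·0+3·0 = 40 | 5·8 = 40
gcd(2,5,5,2,3,5) = 1

Coefficients: [2, 5, 5, 2, 3, 5]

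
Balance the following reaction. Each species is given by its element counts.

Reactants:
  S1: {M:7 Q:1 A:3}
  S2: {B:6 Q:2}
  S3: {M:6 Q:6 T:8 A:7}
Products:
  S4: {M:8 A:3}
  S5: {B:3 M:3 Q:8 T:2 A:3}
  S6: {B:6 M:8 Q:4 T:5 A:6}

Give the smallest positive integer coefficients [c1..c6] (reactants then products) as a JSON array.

B: 4·0+5·6+3·0 = 30 | 1·0+2·3+4·6 = 30
M: 4·7+5·0+3·6 = 46 | 1·8+2·3+4·8 = 46
Q: 4·1+5·2+3·6 = 32 | 1·0+2·8+4·4 = 32
T: 4·0+5·0+3·8 = 24 | 1·0+2·2+4·5 = 24
A: 4·3+5·0+3·7 = 33 | 1·3+2·3+4·6 = 33
gcd(4,5,3,1,2,4) = 1

Coefficients: [4, 5, 3, 1, 2, 4]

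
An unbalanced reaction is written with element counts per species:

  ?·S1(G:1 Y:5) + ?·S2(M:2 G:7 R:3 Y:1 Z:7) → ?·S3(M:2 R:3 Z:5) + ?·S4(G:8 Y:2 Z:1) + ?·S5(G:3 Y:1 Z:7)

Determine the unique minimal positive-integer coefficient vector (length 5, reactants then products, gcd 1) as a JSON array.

M: 1·0+6·2 = 12 | 6·2+5·0+1·0 = 12
G: 1·1+6·7 = 43 | 6·0+5·8+1·3 = 43
R: 1·0+6·3 = 18 | 6·3+5·0+1·0 = 18
Y: 1·5+6·1 = 11 | 6·0+5·2+1·1 = 11
Z: 1·0+6·7 = 42 | 6·5+5·1+1·7 = 42
gcd(1,6,6,5,1) = 1

Coefficients: [1, 6, 6, 5, 1]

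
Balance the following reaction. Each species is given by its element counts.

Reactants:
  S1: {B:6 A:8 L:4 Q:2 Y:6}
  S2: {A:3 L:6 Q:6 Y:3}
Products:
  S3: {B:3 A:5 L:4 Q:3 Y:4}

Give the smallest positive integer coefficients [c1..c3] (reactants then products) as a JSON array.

Coefficients: [3, 2, 6]

B: 3·6+2·0 = 18 | 6·3 = 18
A: 3·8+2·3 = 30 | 6·5 = 30
L: 3·4+2·6 = 24 | 6·4 = 24
Q: 3·2+2·6 = 18 | 6·3 = 18
Y: 3·6+2·3 = 24 | 6·4 = 24
gcd(3,2,6) = 1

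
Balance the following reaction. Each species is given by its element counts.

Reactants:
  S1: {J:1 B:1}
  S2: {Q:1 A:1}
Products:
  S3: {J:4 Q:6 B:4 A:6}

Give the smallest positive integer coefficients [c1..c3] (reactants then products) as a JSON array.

Coefficients: [4, 6, 1]

J: 4·1+6·0 = 4 | 1·4 = 4
Q: 4·0+6·1 = 6 | 1·6 = 6
B: 4·1+6·0 = 4 | 1·4 = 4
A: 4·0+6·1 = 6 | 1·6 = 6
gcd(4,6,1) = 1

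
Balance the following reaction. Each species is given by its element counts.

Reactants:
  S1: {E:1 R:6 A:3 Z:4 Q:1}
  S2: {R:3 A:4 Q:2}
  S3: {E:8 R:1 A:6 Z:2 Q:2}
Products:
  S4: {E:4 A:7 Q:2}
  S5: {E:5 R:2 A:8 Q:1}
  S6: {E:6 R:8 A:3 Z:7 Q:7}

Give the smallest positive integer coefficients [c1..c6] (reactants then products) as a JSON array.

E: 1·1+5·0+5·8 = 41 | 1·4+5·5+2·6 = 41
R: 1·6+5·3+5·1 = 26 | 1·0+5·2+2·8 = 26
A: 1·3+5·4+5·6 = 53 | 1·7+5·8+2·3 = 53
Z: 1·4+5·0+5·2 = 14 | 1·0+5·0+2·7 = 14
Q: 1·1+5·2+5·2 = 21 | 1·2+5·1+2·7 = 21
gcd(1,5,5,1,5,2) = 1

Coefficients: [1, 5, 5, 1, 5, 2]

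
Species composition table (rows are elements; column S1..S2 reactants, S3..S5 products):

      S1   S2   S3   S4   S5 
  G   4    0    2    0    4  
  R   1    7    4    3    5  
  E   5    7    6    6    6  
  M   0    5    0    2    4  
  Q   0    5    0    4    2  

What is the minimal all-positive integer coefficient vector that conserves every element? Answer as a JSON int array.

G: 6·4+6·0 = 24 | 2·2+5·0+5·4 = 24
R: 6·1+6·7 = 48 | 2·4+5·3+5·5 = 48
E: 6·5+6·7 = 72 | 2·6+5·6+5·6 = 72
M: 6·0+6·5 = 30 | 2·0+5·2+5·4 = 30
Q: 6·0+6·5 = 30 | 2·0+5·4+5·2 = 30
gcd(6,6,2,5,5) = 1

Coefficients: [6, 6, 2, 5, 5]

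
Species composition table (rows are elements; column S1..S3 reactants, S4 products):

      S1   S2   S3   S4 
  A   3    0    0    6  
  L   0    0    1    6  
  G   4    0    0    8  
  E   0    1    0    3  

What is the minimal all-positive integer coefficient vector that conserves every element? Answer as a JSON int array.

A: 2·3+3·0+6·0 = 6 | 1·6 = 6
L: 2·0+3·0+6·1 = 6 | 1·6 = 6
G: 2·4+3·0+6·0 = 8 | 1·8 = 8
E: 2·0+3·1+6·0 = 3 | 1·3 = 3
gcd(2,3,6,1) = 1

Coefficients: [2, 3, 6, 1]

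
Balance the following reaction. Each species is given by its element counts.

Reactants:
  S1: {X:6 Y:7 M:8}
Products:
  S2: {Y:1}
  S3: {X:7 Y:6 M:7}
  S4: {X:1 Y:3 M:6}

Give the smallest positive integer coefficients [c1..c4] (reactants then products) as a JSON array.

Coefficients: [5, 5, 4, 2]

X: 5·6 = 30 | 5·0+4·7+2·1 = 30
Y: 5·7 = 35 | 5·1+4·6+2·3 = 35
M: 5·8 = 40 | 5·0+4·7+2·6 = 40
gcd(5,5,4,2) = 1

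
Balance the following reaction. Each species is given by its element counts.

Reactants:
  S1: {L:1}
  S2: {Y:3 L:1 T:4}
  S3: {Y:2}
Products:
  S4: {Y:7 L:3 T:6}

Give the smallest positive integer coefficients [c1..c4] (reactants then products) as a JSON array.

Coefficients: [6, 6, 5, 4]

Y: 6·0+6·3+5·2 = 28 | 4·7 = 28
L: 6·1+6·1+5·0 = 12 | 4·3 = 12
T: 6·0+6·4+5·0 = 24 | 4·6 = 24
gcd(6,6,5,4) = 1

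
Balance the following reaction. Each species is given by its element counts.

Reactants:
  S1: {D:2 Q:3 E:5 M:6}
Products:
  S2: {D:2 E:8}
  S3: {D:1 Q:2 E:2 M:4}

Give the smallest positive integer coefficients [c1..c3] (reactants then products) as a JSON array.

Coefficients: [4, 1, 6]

D: 4·2 = 8 | 1·2+6·1 = 8
Q: 4·3 = 12 | 1·0+6·2 = 12
E: 4·5 = 20 | 1·8+6·2 = 20
M: 4·6 = 24 | 1·0+6·4 = 24
gcd(4,1,6) = 1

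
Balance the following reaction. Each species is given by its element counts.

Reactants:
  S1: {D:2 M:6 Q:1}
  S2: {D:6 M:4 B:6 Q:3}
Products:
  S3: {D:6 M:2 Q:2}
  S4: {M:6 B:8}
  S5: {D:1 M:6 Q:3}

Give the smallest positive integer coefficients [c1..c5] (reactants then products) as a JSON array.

D: 4·2+4·6 = 32 | 5·6+3·0+2·1 = 32
M: 4·6+4·4 = 40 | 5·2+3·6+2·6 = 40
B: 4·0+4·6 = 24 | 5·0+3·8+2·0 = 24
Q: 4·1+4·3 = 16 | 5·2+3·0+2·3 = 16
gcd(4,4,5,3,2) = 1

Coefficients: [4, 4, 5, 3, 2]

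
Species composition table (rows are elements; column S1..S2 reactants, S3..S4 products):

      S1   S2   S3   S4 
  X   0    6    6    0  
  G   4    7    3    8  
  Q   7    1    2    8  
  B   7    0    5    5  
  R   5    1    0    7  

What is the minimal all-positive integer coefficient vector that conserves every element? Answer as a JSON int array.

X: 5·0+3·6 = 18 | 3·6+4·0 = 18
G: 5·4+3·7 = 41 | 3·3+4·8 = 41
Q: 5·7+3·1 = 38 | 3·2+4·8 = 38
B: 5·7+3·0 = 35 | 3·5+4·5 = 35
R: 5·5+3·1 = 28 | 3·0+4·7 = 28
gcd(5,3,3,4) = 1

Coefficients: [5, 3, 3, 4]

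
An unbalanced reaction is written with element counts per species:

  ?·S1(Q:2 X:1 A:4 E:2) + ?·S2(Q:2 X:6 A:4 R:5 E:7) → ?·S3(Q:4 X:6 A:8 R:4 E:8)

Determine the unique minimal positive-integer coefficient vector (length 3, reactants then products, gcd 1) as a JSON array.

Q: 6·2+4·2 = 20 | 5·4 = 20
X: 6·1+4·6 = 30 | 5·6 = 30
A: 6·4+4·4 = 40 | 5·8 = 40
R: 6·0+4·5 = 20 | 5·4 = 20
E: 6·2+4·7 = 40 | 5·8 = 40
gcd(6,4,5) = 1

Coefficients: [6, 4, 5]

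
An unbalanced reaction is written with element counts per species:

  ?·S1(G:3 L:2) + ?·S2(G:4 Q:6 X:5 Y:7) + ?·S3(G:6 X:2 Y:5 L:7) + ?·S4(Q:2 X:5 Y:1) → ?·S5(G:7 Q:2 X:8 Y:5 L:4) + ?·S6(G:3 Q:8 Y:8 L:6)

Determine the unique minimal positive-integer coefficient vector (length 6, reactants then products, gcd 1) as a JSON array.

Coefficients: [4, 3, 4, 5, 6, 2]

G: 4·3+3·4+4·6+5·0 = 48 | 6·7+2·3 = 48
Q: 4·0+3·6+4·0+5·2 = 28 | 6·2+2·8 = 28
X: 4·0+3·5+4·2+5·5 = 48 | 6·8+2·0 = 48
Y: 4·0+3·7+4·5+5·1 = 46 | 6·5+2·8 = 46
L: 4·2+3·0+4·7+5·0 = 36 | 6·4+2·6 = 36
gcd(4,3,4,5,6,2) = 1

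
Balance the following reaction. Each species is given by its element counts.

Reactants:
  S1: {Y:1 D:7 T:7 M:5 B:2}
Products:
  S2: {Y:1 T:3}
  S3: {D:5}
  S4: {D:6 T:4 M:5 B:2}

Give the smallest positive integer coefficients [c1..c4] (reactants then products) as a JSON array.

Y: 5·1 = 5 | 5·1+1·0+5·0 = 5
D: 5·7 = 35 | 5·0+1·5+5·6 = 35
T: 5·7 = 35 | 5·3+1·0+5·4 = 35
M: 5·5 = 25 | 5·0+1·0+5·5 = 25
B: 5·2 = 10 | 5·0+1·0+5·2 = 10
gcd(5,5,1,5) = 1

Coefficients: [5, 5, 1, 5]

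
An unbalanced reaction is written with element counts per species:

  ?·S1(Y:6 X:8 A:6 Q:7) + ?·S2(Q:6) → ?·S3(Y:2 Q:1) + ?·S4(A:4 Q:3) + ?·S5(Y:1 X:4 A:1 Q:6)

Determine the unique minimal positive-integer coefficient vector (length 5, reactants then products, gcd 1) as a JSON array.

Y: 3·6+5·0 = 18 | 6·2+3·0+6·1 = 18
X: 3·8+5·0 = 24 | 6·0+3·0+6·4 = 24
A: 3·6+5·0 = 18 | 6·0+3·4+6·1 = 18
Q: 3·7+5·6 = 51 | 6·1+3·3+6·6 = 51
gcd(3,5,6,3,6) = 1

Coefficients: [3, 5, 6, 3, 6]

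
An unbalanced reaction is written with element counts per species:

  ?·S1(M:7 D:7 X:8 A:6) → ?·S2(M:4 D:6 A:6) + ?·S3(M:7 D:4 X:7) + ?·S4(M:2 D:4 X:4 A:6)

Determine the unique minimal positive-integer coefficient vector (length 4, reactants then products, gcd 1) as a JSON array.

Coefficients: [6, 1, 4, 5]

M: 6·7 = 42 | 1·4+4·7+5·2 = 42
D: 6·7 = 42 | 1·6+4·4+5·4 = 42
X: 6·8 = 48 | 1·0+4·7+5·4 = 48
A: 6·6 = 36 | 1·6+4·0+5·6 = 36
gcd(6,1,4,5) = 1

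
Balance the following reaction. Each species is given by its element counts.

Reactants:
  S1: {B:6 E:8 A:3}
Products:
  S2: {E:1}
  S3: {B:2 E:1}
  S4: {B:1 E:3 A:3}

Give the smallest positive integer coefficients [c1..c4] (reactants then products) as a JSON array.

Coefficients: [2, 5, 5, 2]

B: 2·6 = 12 | 5·0+5·2+2·1 = 12
E: 2·8 = 16 | 5·1+5·1+2·3 = 16
A: 2·3 = 6 | 5·0+5·0+2·3 = 6
gcd(2,5,5,2) = 1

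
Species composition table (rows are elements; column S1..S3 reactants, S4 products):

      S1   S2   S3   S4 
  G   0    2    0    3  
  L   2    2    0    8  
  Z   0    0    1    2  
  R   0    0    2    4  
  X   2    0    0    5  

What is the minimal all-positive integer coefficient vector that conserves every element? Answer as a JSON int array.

Coefficients: [5, 3, 4, 2]

G: 5·0+3·2+4·0 = 6 | 2·3 = 6
L: 5·2+3·2+4·0 = 16 | 2·8 = 16
Z: 5·0+3·0+4·1 = 4 | 2·2 = 4
R: 5·0+3·0+4·2 = 8 | 2·4 = 8
X: 5·2+3·0+4·0 = 10 | 2·5 = 10
gcd(5,3,4,2) = 1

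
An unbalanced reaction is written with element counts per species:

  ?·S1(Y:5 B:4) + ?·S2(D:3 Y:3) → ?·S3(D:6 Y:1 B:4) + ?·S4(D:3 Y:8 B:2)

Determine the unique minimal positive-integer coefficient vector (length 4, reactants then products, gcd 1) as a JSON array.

D: 3·0+6·3 = 18 | 1·6+4·3 = 18
Y: 3·5+6·3 = 33 | 1·1+4·8 = 33
B: 3·4+6·0 = 12 | 1·4+4·2 = 12
gcd(3,6,1,4) = 1

Coefficients: [3, 6, 1, 4]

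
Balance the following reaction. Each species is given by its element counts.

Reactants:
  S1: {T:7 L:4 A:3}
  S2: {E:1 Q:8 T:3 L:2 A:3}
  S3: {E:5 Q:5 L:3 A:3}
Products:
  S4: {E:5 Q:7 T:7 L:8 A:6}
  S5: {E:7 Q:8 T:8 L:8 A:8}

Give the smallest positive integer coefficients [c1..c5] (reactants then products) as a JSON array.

Coefficients: [5, 1, 6, 2, 3]

E: 5·0+1·1+6·5 = 31 | 2·5+3·7 = 31
Q: 5·0+1·8+6·5 = 38 | 2·7+3·8 = 38
T: 5·7+1·3+6·0 = 38 | 2·7+3·8 = 38
L: 5·4+1·2+6·3 = 40 | 2·8+3·8 = 40
A: 5·3+1·3+6·3 = 36 | 2·6+3·8 = 36
gcd(5,1,6,2,3) = 1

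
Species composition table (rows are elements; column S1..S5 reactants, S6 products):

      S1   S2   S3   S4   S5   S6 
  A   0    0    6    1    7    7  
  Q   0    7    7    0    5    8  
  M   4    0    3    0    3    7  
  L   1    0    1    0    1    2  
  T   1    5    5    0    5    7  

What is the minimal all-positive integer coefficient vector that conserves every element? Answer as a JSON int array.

A: 5·0+1·0+4·6+4·1+1·7 = 35 | 5·7 = 35
Q: 5·0+1·7+4·7+4·0+1·5 = 40 | 5·8 = 40
M: 5·4+1·0+4·3+4·0+1·3 = 35 | 5·7 = 35
L: 5·1+1·0+4·1+4·0+1·1 = 10 | 5·2 = 10
T: 5·1+1·5+4·5+4·0+1·5 = 35 | 5·7 = 35
gcd(5,1,4,4,1,5) = 1

Coefficients: [5, 1, 4, 4, 1, 5]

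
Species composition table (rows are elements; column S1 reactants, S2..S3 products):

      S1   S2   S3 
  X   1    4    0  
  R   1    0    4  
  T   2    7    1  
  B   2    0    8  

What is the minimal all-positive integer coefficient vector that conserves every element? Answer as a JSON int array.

Coefficients: [4, 1, 1]

X: 4·1 = 4 | 1·4+1·0 = 4
R: 4·1 = 4 | 1·0+1·4 = 4
T: 4·2 = 8 | 1·7+1·1 = 8
B: 4·2 = 8 | 1·0+1·8 = 8
gcd(4,1,1) = 1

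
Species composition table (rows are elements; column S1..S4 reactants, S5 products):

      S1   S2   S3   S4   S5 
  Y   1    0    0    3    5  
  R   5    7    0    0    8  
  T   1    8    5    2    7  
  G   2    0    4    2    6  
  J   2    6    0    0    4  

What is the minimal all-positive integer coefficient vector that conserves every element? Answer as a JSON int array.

Coefficients: [5, 1, 1, 5, 4]

Y: 5·1+1·0+1·0+5·3 = 20 | 4·5 = 20
R: 5·5+1·7+1·0+5·0 = 32 | 4·8 = 32
T: 5·1+1·8+1·5+5·2 = 28 | 4·7 = 28
G: 5·2+1·0+1·4+5·2 = 24 | 4·6 = 24
J: 5·2+1·6+1·0+5·0 = 16 | 4·4 = 16
gcd(5,1,1,5,4) = 1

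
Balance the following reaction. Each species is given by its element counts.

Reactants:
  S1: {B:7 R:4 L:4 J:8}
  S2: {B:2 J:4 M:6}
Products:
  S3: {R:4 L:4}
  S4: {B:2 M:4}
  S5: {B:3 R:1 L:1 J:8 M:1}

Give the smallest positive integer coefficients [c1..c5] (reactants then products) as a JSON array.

B: 2·7+4·2 = 22 | 1·0+5·2+4·3 = 22
R: 2·4+4·0 = 8 | 1·4+5·0+4·1 = 8
L: 2·4+4·0 = 8 | 1·4+5·0+4·1 = 8
J: 2·8+4·4 = 32 | 1·0+5·0+4·8 = 32
M: 2·0+4·6 = 24 | 1·0+5·4+4·1 = 24
gcd(2,4,1,5,4) = 1

Coefficients: [2, 4, 1, 5, 4]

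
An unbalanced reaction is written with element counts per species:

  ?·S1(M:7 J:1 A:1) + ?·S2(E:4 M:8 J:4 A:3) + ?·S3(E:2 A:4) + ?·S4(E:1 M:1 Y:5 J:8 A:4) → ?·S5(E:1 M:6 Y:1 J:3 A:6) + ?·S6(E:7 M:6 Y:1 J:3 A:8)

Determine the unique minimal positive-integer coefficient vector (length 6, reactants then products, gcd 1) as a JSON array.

E: 3·0+1·4+6·2+1·1 = 17 | 3·1+2·7 = 17
M: 3·7+1·8+6·0+1·1 = 30 | 3·6+2·6 = 30
Y: 3·0+1·0+6·0+1·5 = 5 | 3·1+2·1 = 5
J: 3·1+1·4+6·0+1·8 = 15 | 3·3+2·3 = 15
A: 3·1+1·3+6·4+1·4 = 34 | 3·6+2·8 = 34
gcd(3,1,6,1,3,2) = 1

Coefficients: [3, 1, 6, 1, 3, 2]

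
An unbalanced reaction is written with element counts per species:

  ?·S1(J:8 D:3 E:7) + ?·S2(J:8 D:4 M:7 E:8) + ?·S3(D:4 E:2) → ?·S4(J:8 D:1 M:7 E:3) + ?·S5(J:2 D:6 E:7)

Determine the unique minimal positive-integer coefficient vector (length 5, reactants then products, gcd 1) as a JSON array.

J: 1·8+3·8+3·0 = 32 | 3·8+4·2 = 32
D: 1·3+3·4+3·4 = 27 | 3·1+4·6 = 27
M: 1·0+3·7+3·0 = 21 | 3·7+4·0 = 21
E: 1·7+3·8+3·2 = 37 | 3·3+4·7 = 37
gcd(1,3,3,3,4) = 1

Coefficients: [1, 3, 3, 3, 4]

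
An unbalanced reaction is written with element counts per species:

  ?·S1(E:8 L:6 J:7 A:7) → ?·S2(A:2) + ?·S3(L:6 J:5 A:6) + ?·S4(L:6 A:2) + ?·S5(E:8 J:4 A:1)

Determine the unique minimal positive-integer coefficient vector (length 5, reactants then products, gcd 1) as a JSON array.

Coefficients: [5, 4, 3, 2, 5]

E: 5·8 = 40 | 4·0+3·0+2·0+5·8 = 40
L: 5·6 = 30 | 4·0+3·6+2·6+5·0 = 30
J: 5·7 = 35 | 4·0+3·5+2·0+5·4 = 35
A: 5·7 = 35 | 4·2+3·6+2·2+5·1 = 35
gcd(5,4,3,2,5) = 1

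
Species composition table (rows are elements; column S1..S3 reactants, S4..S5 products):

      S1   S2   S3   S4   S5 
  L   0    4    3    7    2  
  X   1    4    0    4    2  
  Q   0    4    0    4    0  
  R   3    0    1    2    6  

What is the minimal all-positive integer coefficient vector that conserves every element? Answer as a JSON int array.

Coefficients: [6, 2, 4, 2, 3]

L: 6·0+2·4+4·3 = 20 | 2·7+3·2 = 20
X: 6·1+2·4+4·0 = 14 | 2·4+3·2 = 14
Q: 6·0+2·4+4·0 = 8 | 2·4+3·0 = 8
R: 6·3+2·0+4·1 = 22 | 2·2+3·6 = 22
gcd(6,2,4,2,3) = 1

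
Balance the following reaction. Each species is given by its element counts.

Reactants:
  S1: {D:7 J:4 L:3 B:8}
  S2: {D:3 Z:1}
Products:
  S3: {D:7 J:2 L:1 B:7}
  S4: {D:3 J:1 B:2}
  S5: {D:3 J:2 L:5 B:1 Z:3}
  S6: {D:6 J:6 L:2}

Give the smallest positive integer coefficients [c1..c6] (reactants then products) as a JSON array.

Coefficients: [6, 6, 6, 2, 2, 1]

D: 6·7+6·3 = 60 | 6·7+2·3+2·3+1·6 = 60
J: 6·4+6·0 = 24 | 6·2+2·1+2·2+1·6 = 24
L: 6·3+6·0 = 18 | 6·1+2·0+2·5+1·2 = 18
B: 6·8+6·0 = 48 | 6·7+2·2+2·1+1·0 = 48
Z: 6·0+6·1 = 6 | 6·0+2·0+2·3+1·0 = 6
gcd(6,6,6,2,2,1) = 1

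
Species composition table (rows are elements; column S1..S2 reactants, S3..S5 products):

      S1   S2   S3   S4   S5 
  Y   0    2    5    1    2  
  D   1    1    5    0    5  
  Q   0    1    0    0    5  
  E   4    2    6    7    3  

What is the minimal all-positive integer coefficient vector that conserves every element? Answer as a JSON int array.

Y: 5·0+5·2 = 10 | 1·5+3·1+1·2 = 10
D: 5·1+5·1 = 10 | 1·5+3·0+1·5 = 10
Q: 5·0+5·1 = 5 | 1·0+3·0+1·5 = 5
E: 5·4+5·2 = 30 | 1·6+3·7+1·3 = 30
gcd(5,5,1,3,1) = 1

Coefficients: [5, 5, 1, 3, 1]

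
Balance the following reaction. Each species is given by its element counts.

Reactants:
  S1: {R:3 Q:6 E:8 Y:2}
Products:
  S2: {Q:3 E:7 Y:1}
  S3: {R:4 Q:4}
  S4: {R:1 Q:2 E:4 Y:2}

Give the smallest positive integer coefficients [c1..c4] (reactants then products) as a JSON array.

Coefficients: [5, 4, 3, 3]

R: 5·3 = 15 | 4·0+3·4+3·1 = 15
Q: 5·6 = 30 | 4·3+3·4+3·2 = 30
E: 5·8 = 40 | 4·7+3·0+3·4 = 40
Y: 5·2 = 10 | 4·1+3·0+3·2 = 10
gcd(5,4,3,3) = 1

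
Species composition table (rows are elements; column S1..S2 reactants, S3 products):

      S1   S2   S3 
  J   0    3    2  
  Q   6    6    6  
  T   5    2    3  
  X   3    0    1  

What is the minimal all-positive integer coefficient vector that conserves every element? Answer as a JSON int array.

Coefficients: [1, 2, 3]

J: 1·0+2·3 = 6 | 3·2 = 6
Q: 1·6+2·6 = 18 | 3·6 = 18
T: 1·5+2·2 = 9 | 3·3 = 9
X: 1·3+2·0 = 3 | 3·1 = 3
gcd(1,2,3) = 1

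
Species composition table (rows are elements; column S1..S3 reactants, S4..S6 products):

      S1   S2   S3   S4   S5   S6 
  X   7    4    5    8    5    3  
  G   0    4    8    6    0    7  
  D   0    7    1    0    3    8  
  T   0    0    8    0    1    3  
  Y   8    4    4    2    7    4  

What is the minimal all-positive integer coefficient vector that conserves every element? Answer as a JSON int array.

Coefficients: [1, 3, 1, 1, 2, 2]

X: 1·7+3·4+1·5 = 24 | 1·8+2·5+2·3 = 24
G: 1·0+3·4+1·8 = 20 | 1·6+2·0+2·7 = 20
D: 1·0+3·7+1·1 = 22 | 1·0+2·3+2·8 = 22
T: 1·0+3·0+1·8 = 8 | 1·0+2·1+2·3 = 8
Y: 1·8+3·4+1·4 = 24 | 1·2+2·7+2·4 = 24
gcd(1,3,1,1,2,2) = 1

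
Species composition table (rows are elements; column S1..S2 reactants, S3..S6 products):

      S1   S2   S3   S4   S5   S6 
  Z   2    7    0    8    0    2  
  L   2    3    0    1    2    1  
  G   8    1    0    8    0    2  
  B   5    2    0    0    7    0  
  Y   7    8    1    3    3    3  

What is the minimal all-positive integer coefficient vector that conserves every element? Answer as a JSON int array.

Coefficients: [2, 2, 6, 1, 2, 5]

Z: 2·2+2·7 = 18 | 6·0+1·8+2·0+5·2 = 18
L: 2·2+2·3 = 10 | 6·0+1·1+2·2+5·1 = 10
G: 2·8+2·1 = 18 | 6·0+1·8+2·0+5·2 = 18
B: 2·5+2·2 = 14 | 6·0+1·0+2·7+5·0 = 14
Y: 2·7+2·8 = 30 | 6·1+1·3+2·3+5·3 = 30
gcd(2,2,6,1,2,5) = 1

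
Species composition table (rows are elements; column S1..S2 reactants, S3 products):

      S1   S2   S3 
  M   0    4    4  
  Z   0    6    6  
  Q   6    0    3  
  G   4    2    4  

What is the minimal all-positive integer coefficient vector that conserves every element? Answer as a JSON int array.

M: 1·0+2·4 = 8 | 2·4 = 8
Z: 1·0+2·6 = 12 | 2·6 = 12
Q: 1·6+2·0 = 6 | 2·3 = 6
G: 1·4+2·2 = 8 | 2·4 = 8
gcd(1,2,2) = 1

Coefficients: [1, 2, 2]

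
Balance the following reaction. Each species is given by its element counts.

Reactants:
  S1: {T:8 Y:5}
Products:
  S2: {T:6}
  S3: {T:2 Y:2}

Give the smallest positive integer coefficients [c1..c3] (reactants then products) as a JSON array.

T: 2·8 = 16 | 1·6+5·2 = 16
Y: 2·5 = 10 | 1·0+5·2 = 10
gcd(2,1,5) = 1

Coefficients: [2, 1, 5]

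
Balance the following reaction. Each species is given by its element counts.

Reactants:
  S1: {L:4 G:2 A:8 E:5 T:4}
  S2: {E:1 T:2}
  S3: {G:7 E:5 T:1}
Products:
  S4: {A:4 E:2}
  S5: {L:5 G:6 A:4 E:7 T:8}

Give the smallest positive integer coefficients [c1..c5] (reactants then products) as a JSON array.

Coefficients: [5, 5, 2, 6, 4]

L: 5·4+5·0+2·0 = 20 | 6·0+4·5 = 20
G: 5·2+5·0+2·7 = 24 | 6·0+4·6 = 24
A: 5·8+5·0+2·0 = 40 | 6·4+4·4 = 40
E: 5·5+5·1+2·5 = 40 | 6·2+4·7 = 40
T: 5·4+5·2+2·1 = 32 | 6·0+4·8 = 32
gcd(5,5,2,6,4) = 1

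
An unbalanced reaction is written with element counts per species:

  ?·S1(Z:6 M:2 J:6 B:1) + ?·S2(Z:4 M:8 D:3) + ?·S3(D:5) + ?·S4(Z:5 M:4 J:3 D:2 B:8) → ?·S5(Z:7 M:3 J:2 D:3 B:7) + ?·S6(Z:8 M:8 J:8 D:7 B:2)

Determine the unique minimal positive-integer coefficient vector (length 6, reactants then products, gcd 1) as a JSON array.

Coefficients: [6, 3, 6, 4, 4, 5]

Z: 6·6+3·4+6·0+4·5 = 68 | 4·7+5·8 = 68
M: 6·2+3·8+6·0+4·4 = 52 | 4·3+5·8 = 52
J: 6·6+3·0+6·0+4·3 = 48 | 4·2+5·8 = 48
D: 6·0+3·3+6·5+4·2 = 47 | 4·3+5·7 = 47
B: 6·1+3·0+6·0+4·8 = 38 | 4·7+5·2 = 38
gcd(6,3,6,4,4,5) = 1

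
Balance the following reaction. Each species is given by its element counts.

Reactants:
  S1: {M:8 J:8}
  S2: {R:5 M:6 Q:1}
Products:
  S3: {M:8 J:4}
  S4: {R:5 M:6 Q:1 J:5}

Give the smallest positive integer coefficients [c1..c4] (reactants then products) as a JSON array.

Coefficients: [5, 4, 5, 4]

R: 5·0+4·5 = 20 | 5·0+4·5 = 20
M: 5·8+4·6 = 64 | 5·8+4·6 = 64
Q: 5·0+4·1 = 4 | 5·0+4·1 = 4
J: 5·8+4·0 = 40 | 5·4+4·5 = 40
gcd(5,4,5,4) = 1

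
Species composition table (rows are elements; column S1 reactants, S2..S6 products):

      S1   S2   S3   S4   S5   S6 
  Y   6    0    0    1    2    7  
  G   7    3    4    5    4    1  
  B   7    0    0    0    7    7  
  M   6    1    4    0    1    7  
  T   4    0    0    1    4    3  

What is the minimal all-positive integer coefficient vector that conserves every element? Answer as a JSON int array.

Y: 6·6 = 36 | 2·0+1·0+4·1+2·2+4·7 = 36
G: 6·7 = 42 | 2·3+1·4+4·5+2·4+4·1 = 42
B: 6·7 = 42 | 2·0+1·0+4·0+2·7+4·7 = 42
M: 6·6 = 36 | 2·1+1·4+4·0+2·1+4·7 = 36
T: 6·4 = 24 | 2·0+1·0+4·1+2·4+4·3 = 24
gcd(6,2,1,4,2,4) = 1

Coefficients: [6, 2, 1, 4, 2, 4]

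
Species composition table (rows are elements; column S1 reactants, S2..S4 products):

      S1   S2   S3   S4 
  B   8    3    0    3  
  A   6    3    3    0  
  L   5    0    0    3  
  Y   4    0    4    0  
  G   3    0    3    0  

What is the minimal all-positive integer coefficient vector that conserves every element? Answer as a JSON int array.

B: 3·8 = 24 | 3·3+3·0+5·3 = 24
A: 3·6 = 18 | 3·3+3·3+5·0 = 18
L: 3·5 = 15 | 3·0+3·0+5·3 = 15
Y: 3·4 = 12 | 3·0+3·4+5·0 = 12
G: 3·3 = 9 | 3·0+3·3+5·0 = 9
gcd(3,3,3,5) = 1

Coefficients: [3, 3, 3, 5]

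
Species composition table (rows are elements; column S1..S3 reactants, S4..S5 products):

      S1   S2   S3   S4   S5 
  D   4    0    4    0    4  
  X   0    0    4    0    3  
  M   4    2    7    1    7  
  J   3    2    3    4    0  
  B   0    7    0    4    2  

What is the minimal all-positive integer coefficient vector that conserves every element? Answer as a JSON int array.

Coefficients: [1, 4, 3, 5, 4]

D: 1·4+4·0+3·4 = 16 | 5·0+4·4 = 16
X: 1·0+4·0+3·4 = 12 | 5·0+4·3 = 12
M: 1·4+4·2+3·7 = 33 | 5·1+4·7 = 33
J: 1·3+4·2+3·3 = 20 | 5·4+4·0 = 20
B: 1·0+4·7+3·0 = 28 | 5·4+4·2 = 28
gcd(1,4,3,5,4) = 1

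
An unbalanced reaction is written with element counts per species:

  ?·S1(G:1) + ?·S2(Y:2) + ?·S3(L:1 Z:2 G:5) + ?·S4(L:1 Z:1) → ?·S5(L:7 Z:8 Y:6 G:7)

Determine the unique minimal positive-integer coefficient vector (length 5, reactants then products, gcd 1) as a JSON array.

L: 2·0+3·0+1·1+6·1 = 7 | 1·7 = 7
Z: 2·0+3·0+1·2+6·1 = 8 | 1·8 = 8
Y: 2·0+3·2+1·0+6·0 = 6 | 1·6 = 6
G: 2·1+3·0+1·5+6·0 = 7 | 1·7 = 7
gcd(2,3,1,6,1) = 1

Coefficients: [2, 3, 1, 6, 1]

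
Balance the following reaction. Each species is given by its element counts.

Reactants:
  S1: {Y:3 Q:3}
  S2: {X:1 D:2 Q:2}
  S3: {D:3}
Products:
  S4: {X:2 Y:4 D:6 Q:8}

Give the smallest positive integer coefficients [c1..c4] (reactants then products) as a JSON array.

Coefficients: [4, 6, 2, 3]

X: 4·0+6·1+2·0 = 6 | 3·2 = 6
Y: 4·3+6·0+2·0 = 12 | 3·4 = 12
D: 4·0+6·2+2·3 = 18 | 3·6 = 18
Q: 4·3+6·2+2·0 = 24 | 3·8 = 24
gcd(4,6,2,3) = 1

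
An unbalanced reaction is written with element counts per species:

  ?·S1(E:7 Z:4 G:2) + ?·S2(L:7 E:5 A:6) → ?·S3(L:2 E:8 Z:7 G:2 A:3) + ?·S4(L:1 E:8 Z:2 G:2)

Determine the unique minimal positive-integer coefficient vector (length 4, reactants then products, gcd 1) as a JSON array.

Coefficients: [5, 1, 2, 3]

L: 5·0+1·7 = 7 | 2·2+3·1 = 7
E: 5·7+1·5 = 40 | 2·8+3·8 = 40
Z: 5·4+1·0 = 20 | 2·7+3·2 = 20
G: 5·2+1·0 = 10 | 2·2+3·2 = 10
A: 5·0+1·6 = 6 | 2·3+3·0 = 6
gcd(5,1,2,3) = 1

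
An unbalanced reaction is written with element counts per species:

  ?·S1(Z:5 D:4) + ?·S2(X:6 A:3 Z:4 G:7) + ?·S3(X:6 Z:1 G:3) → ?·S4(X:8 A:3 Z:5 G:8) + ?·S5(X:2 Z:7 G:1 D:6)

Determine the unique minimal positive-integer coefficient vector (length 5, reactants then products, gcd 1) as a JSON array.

X: 6·0+5·6+3·6 = 48 | 5·8+4·2 = 48
A: 6·0+5·3+3·0 = 15 | 5·3+4·0 = 15
Z: 6·5+5·4+3·1 = 53 | 5·5+4·7 = 53
G: 6·0+5·7+3·3 = 44 | 5·8+4·1 = 44
D: 6·4+5·0+3·0 = 24 | 5·0+4·6 = 24
gcd(6,5,3,5,4) = 1

Coefficients: [6, 5, 3, 5, 4]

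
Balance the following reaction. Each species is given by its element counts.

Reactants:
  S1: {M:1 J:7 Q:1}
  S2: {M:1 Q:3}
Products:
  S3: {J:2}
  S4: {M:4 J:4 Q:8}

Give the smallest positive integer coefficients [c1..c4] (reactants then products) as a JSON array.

Coefficients: [2, 2, 5, 1]

M: 2·1+2·1 = 4 | 5·0+1·4 = 4
J: 2·7+2·0 = 14 | 5·2+1·4 = 14
Q: 2·1+2·3 = 8 | 5·0+1·8 = 8
gcd(2,2,5,1) = 1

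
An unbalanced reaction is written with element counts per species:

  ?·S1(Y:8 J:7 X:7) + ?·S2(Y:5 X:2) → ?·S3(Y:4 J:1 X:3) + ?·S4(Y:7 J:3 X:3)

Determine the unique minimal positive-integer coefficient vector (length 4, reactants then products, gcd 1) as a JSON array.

Coefficients: [2, 5, 5, 3]

Y: 2·8+5·5 = 41 | 5·4+3·7 = 41
J: 2·7+5·0 = 14 | 5·1+3·3 = 14
X: 2·7+5·2 = 24 | 5·3+3·3 = 24
gcd(2,5,5,3) = 1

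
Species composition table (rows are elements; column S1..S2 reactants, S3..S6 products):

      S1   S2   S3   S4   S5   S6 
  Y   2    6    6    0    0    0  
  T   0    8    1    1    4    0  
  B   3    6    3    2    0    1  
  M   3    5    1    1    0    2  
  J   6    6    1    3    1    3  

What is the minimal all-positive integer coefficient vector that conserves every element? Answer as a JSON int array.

Y: 3·2+1·6 = 12 | 2·6+2·0+1·0+5·0 = 12
T: 3·0+1·8 = 8 | 2·1+2·1+1·4+5·0 = 8
B: 3·3+1·6 = 15 | 2·3+2·2+1·0+5·1 = 15
M: 3·3+1·5 = 14 | 2·1+2·1+1·0+5·2 = 14
J: 3·6+1·6 = 24 | 2·1+2·3+1·1+5·3 = 24
gcd(3,1,2,2,1,5) = 1

Coefficients: [3, 1, 2, 2, 1, 5]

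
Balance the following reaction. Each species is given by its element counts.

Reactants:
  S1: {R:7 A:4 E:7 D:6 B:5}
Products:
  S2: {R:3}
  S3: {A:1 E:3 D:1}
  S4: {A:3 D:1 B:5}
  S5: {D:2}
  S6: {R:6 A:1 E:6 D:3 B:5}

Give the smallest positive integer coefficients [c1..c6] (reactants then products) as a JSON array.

Coefficients: [3, 5, 5, 2, 4, 1]

R: 3·7 = 21 | 5·3+5·0+2·0+4·0+1·6 = 21
A: 3·4 = 12 | 5·0+5·1+2·3+4·0+1·1 = 12
E: 3·7 = 21 | 5·0+5·3+2·0+4·0+1·6 = 21
D: 3·6 = 18 | 5·0+5·1+2·1+4·2+1·3 = 18
B: 3·5 = 15 | 5·0+5·0+2·5+4·0+1·5 = 15
gcd(3,5,5,2,4,1) = 1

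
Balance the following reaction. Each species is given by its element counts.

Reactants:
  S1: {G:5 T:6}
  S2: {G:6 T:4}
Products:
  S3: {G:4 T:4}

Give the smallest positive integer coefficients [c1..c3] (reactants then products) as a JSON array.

Coefficients: [2, 1, 4]

G: 2·5+1·6 = 16 | 4·4 = 16
T: 2·6+1·4 = 16 | 4·4 = 16
gcd(2,1,4) = 1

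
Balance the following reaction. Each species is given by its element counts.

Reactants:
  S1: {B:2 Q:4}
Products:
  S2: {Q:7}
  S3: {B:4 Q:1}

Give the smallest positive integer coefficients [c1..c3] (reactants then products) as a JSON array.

B: 2·2 = 4 | 1·0+1·4 = 4
Q: 2·4 = 8 | 1·7+1·1 = 8
gcd(2,1,1) = 1

Coefficients: [2, 1, 1]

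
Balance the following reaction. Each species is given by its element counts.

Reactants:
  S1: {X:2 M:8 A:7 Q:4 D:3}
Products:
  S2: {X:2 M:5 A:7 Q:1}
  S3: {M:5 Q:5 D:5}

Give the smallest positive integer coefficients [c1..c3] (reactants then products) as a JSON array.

X: 5·2 = 10 | 5·2+3·0 = 10
M: 5·8 = 40 | 5·5+3·5 = 40
A: 5·7 = 35 | 5·7+3·0 = 35
Q: 5·4 = 20 | 5·1+3·5 = 20
D: 5·3 = 15 | 5·0+3·5 = 15
gcd(5,5,3) = 1

Coefficients: [5, 5, 3]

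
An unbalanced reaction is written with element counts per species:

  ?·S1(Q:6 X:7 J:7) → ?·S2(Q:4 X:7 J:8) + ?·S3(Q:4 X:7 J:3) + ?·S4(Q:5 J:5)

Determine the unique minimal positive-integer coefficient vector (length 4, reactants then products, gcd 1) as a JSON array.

Coefficients: [5, 2, 3, 2]

Q: 5·6 = 30 | 2·4+3·4+2·5 = 30
X: 5·7 = 35 | 2·7+3·7+2·0 = 35
J: 5·7 = 35 | 2·8+3·3+2·5 = 35
gcd(5,2,3,2) = 1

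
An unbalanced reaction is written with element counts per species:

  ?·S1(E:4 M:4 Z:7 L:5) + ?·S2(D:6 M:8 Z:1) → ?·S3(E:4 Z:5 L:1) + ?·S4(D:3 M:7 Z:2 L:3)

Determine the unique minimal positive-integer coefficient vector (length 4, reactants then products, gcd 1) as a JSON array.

Coefficients: [3, 2, 3, 4]

D: 3·0+2·6 = 12 | 3·0+4·3 = 12
E: 3·4+2·0 = 12 | 3·4+4·0 = 12
M: 3·4+2·8 = 28 | 3·0+4·7 = 28
Z: 3·7+2·1 = 23 | 3·5+4·2 = 23
L: 3·5+2·0 = 15 | 3·1+4·3 = 15
gcd(3,2,3,4) = 1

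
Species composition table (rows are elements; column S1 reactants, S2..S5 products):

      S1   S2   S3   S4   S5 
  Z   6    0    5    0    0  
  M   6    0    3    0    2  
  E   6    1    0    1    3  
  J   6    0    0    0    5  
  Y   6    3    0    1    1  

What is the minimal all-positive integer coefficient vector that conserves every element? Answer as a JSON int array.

Z: 5·6 = 30 | 6·0+6·5+6·0+6·0 = 30
M: 5·6 = 30 | 6·0+6·3+6·0+6·2 = 30
E: 5·6 = 30 | 6·1+6·0+6·1+6·3 = 30
J: 5·6 = 30 | 6·0+6·0+6·0+6·5 = 30
Y: 5·6 = 30 | 6·3+6·0+6·1+6·1 = 30
gcd(5,6,6,6,6) = 1

Coefficients: [5, 6, 6, 6, 6]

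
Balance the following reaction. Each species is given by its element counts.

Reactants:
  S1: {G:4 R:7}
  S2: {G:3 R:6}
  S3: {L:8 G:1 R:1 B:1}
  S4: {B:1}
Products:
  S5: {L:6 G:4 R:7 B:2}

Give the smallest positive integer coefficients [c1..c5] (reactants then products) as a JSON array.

Coefficients: [1, 3, 3, 5, 4]

L: 1·0+3·0+3·8+5·0 = 24 | 4·6 = 24
G: 1·4+3·3+3·1+5·0 = 16 | 4·4 = 16
R: 1·7+3·6+3·1+5·0 = 28 | 4·7 = 28
B: 1·0+3·0+3·1+5·1 = 8 | 4·2 = 8
gcd(1,3,3,5,4) = 1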